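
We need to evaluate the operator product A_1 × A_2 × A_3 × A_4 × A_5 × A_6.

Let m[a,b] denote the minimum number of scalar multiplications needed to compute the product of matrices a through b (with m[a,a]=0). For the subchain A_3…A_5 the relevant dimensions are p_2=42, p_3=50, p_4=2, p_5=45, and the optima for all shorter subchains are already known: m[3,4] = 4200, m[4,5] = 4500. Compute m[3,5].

7980

m[3,5] = min over k∈[3,4] of m[3,k]+m[k+1,5]+p_{2}·p_k·p_{5}.
k=3: 0 + 4500 + 42·50·45 = 99000; k=4: 4200 + 0 + 42·2·45 = 7980.
Minimum: 7980 at k=4.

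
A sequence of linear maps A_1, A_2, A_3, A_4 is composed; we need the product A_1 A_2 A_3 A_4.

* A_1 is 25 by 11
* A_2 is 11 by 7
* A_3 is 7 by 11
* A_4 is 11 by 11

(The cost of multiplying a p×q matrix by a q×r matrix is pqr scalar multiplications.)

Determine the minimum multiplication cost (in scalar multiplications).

4697

Adjacent pairs: A_1A_2 = 25·11·7 = 1925; A_2A_3 = 11·7·11 = 847; A_3A_4 = 7·11·11 = 847.
Length 3: A_1..A_3: k=1: 0+847+25·11·11=3872; k=2: 1925+0+25·7·11=3850 → min 3850 | A_2..A_4: k=2: 0+847+11·7·11=1694; k=3: 847+0+11·11·11=2178 → min 1694.
Length 4: A_1..A_4: k=1: 0+1694+25·11·11=4719; k=2: 1925+847+25·7·11=4697; k=3: 3850+0+25·11·11=6875 → min 4697.
Optimal order: ((A_1 A_2) (A_3 A_4)) with cost 4697.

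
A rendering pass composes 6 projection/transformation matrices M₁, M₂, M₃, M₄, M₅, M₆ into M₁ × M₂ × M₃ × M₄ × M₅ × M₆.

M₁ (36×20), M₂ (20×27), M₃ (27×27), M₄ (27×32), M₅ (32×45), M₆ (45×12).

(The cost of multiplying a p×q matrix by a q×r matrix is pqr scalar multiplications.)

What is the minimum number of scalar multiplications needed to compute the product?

51516

Adjacent pairs: M₁M₂ = 36·20·27 = 19440; M₂M₃ = 20·27·27 = 14580; M₃M₄ = 27·27·32 = 23328; M₄M₅ = 27·32·45 = 38880; M₅M₆ = 32·45·12 = 17280.
Length 3: M₁..M₃: k=1: 0+14580+36·20·27=34020; k=2: 19440+0+36·27·27=45684 → min 34020 | M₂..M₄: k=2: 0+23328+20·27·32=40608; k=3: 14580+0+20·27·32=31860 → min 31860 | M₃..M₅: k=3: 0+38880+27·27·45=71685; k=4: 23328+0+27·32·45=62208 → min 62208 | M₄..M₆: k=4: 0+17280+27·32·12=27648; k=5: 38880+0+27·45·12=53460 → min 27648.
Length 4: M₁..M₄: k=1: 0+31860+36·20·32=54900; k=2: 19440+23328+36·27·32=73872; k=3: 34020+0+36·27·32=65124 → min 54900 | M₂..M₅: k=2: 0+62208+20·27·45=86508; k=3: 14580+38880+20·27·45=77760; k=4: 31860+0+20·32·45=60660 → min 60660 | M₃..M₆: k=3: 0+27648+27·27·12=36396; k=4: 23328+17280+27·32·12=50976; k=5: 62208+0+27·45·12=76788 → min 36396.
Length 5: M₁..M₅: k=1: 0+60660+36·20·45=93060; k=2: 19440+62208+36·27·45=125388; k=3: 34020+38880+36·27·45=116640; k=4: 54900+0+36·32·45=106740 → min 93060 | M₂..M₆: k=2: 0+36396+20·27·12=42876; k=3: 14580+27648+20·27·12=48708; k=4: 31860+17280+20·32·12=56820; k=5: 60660+0+20·45·12=71460 → min 42876.
Length 6: M₁..M₆: k=1: 0+42876+36·20·12=51516; k=2: 19440+36396+36·27·12=67500; k=3: 34020+27648+36·27·12=73332; k=4: 54900+17280+36·32·12=86004; k=5: 93060+0+36·45·12=112500 → min 51516.
Optimal order: (M₁ × (M₂ × (M₃ × (M₄ × (M₅ × M₆))))) with cost 51516.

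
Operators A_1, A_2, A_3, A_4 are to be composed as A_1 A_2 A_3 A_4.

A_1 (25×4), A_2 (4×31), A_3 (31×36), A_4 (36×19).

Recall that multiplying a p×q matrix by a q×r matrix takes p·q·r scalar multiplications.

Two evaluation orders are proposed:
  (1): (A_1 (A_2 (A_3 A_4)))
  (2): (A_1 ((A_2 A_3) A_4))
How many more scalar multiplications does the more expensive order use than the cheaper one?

16360

Order (1) = (A_1 (A_2 (A_3 A_4))): (A_3 A_4): 31×36 by 36×19 → 31×19, cost 31·36·19 = 21204; (A_2 (A_3 A_4)): 4×31 by 31×19 → 4×19, cost 4·31·19 = 2356; cumulative 23560; (A_1 (A_2 (A_3 A_4))): 25×4 by 4×19 → 25×19, cost 25·4·19 = 1900; cumulative 25460. Total 25460.
Order (2) = (A_1 ((A_2 A_3) A_4)): (A_2 A_3): 4×31 by 31×36 → 4×36, cost 4·31·36 = 4464; ((A_2 A_3) A_4): 4×36 by 36×19 → 4×19, cost 4·36·19 = 2736; cumulative 7200; (A_1 ((A_2 A_3) A_4)): 25×4 by 4×19 → 25×19, cost 25·4·19 = 1900; cumulative 9100. Total 9100.
Difference: |25460 − 9100| = 16360.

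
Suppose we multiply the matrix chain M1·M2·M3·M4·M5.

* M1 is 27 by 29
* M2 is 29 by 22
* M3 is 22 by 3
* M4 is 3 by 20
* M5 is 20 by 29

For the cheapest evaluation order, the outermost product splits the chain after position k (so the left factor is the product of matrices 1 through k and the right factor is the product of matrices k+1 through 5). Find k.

Adjacent pairs: M1M2 = 27·29·22 = 17226; M2M3 = 29·22·3 = 1914; M3M4 = 22·3·20 = 1320; M4M5 = 3·20·29 = 1740.
Length 3: M1..M3: k=1: 0+1914+27·29·3=4263; k=2: 17226+0+27·22·3=19008 → min 4263 | M2..M4: k=2: 0+1320+29·22·20=14080; k=3: 1914+0+29·3·20=3654 → min 3654 | M3..M5: k=3: 0+1740+22·3·29=3654; k=4: 1320+0+22·20·29=14080 → min 3654.
Length 4: M1..M4: k=1: 0+3654+27·29·20=19314; k=2: 17226+1320+27·22·20=30426; k=3: 4263+0+27·3·20=5883 → min 5883 | M2..M5: k=2: 0+3654+29·22·29=22156; k=3: 1914+1740+29·3·29=6177; k=4: 3654+0+29·20·29=20474 → min 6177.
Top-level splits: k=1: (M1..M1)·(M2..M5) → 0+6177+27·29·29 = 28884; k=2: (M1..M2)·(M3..M5) → 17226+3654+27·22·29 = 38106; k=3: (M1..M3)·(M4..M5) → 4263+1740+27·3·29 = 8352; k=4: (M1..M4)·(M5..M5) → 5883+0+27·20·29 = 21543.
Best split is after M3, i.e. k = 3.

3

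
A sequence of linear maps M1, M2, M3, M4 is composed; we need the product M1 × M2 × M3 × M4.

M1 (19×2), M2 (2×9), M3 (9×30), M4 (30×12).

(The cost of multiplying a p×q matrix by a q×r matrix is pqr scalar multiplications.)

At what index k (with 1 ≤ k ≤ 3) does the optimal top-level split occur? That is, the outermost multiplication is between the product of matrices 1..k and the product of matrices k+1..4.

1

Adjacent pairs: M1M2 = 19·2·9 = 342; M2M3 = 2·9·30 = 540; M3M4 = 9·30·12 = 3240.
Length 3: M1..M3: k=1: 0+540+19·2·30=1680; k=2: 342+0+19·9·30=5472 → min 1680 | M2..M4: k=2: 0+3240+2·9·12=3456; k=3: 540+0+2·30·12=1260 → min 1260.
Top-level splits: k=1: (M1..M1)·(M2..M4) → 0+1260+19·2·12 = 1716; k=2: (M1..M2)·(M3..M4) → 342+3240+19·9·12 = 5634; k=3: (M1..M3)·(M4..M4) → 1680+0+19·30·12 = 8520.
Best split is after M1, i.e. k = 1.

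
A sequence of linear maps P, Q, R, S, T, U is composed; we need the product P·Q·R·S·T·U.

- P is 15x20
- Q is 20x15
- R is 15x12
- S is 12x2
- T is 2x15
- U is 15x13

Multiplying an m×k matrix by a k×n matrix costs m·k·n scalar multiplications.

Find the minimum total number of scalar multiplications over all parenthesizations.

Adjacent pairs: PQ = 15·20·15 = 4500; QR = 20·15·12 = 3600; RS = 15·12·2 = 360; ST = 12·2·15 = 360; TU = 2·15·13 = 390.
Length 3: P..R: k=1: 0+3600+15·20·12=7200; k=2: 4500+0+15·15·12=7200 → min 7200 | Q..S: k=2: 0+360+20·15·2=960; k=3: 3600+0+20·12·2=4080 → min 960 | R..T: k=3: 0+360+15·12·15=3060; k=4: 360+0+15·2·15=810 → min 810 | S..U: k=4: 0+390+12·2·13=702; k=5: 360+0+12·15·13=2700 → min 702.
Length 4: P..S: k=1: 0+960+15·20·2=1560; k=2: 4500+360+15·15·2=5310; k=3: 7200+0+15·12·2=7560 → min 1560 | Q..T: k=2: 0+810+20·15·15=5310; k=3: 3600+360+20·12·15=7560; k=4: 960+0+20·2·15=1560 → min 1560 | R..U: k=3: 0+702+15·12·13=3042; k=4: 360+390+15·2·13=1140; k=5: 810+0+15·15·13=3735 → min 1140.
Length 5: P..T: k=1: 0+1560+15·20·15=6060; k=2: 4500+810+15·15·15=8685; k=3: 7200+360+15·12·15=10260; k=4: 1560+0+15·2·15=2010 → min 2010 | Q..U: k=2: 0+1140+20·15·13=5040; k=3: 3600+702+20·12·13=7422; k=4: 960+390+20·2·13=1870; k=5: 1560+0+20·15·13=5460 → min 1870.
Length 6: P..U: k=1: 0+1870+15·20·13=5770; k=2: 4500+1140+15·15·13=8565; k=3: 7200+702+15·12·13=10242; k=4: 1560+390+15·2·13=2340; k=5: 2010+0+15·15·13=4935 → min 2340.
Optimal order: ((P·(Q·(R·S)))·(T·U)) with cost 2340.

2340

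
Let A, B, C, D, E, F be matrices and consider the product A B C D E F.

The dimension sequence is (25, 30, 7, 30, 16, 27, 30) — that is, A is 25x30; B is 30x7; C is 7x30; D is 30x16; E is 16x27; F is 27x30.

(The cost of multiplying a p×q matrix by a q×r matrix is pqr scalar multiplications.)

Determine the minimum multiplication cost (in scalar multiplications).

Adjacent pairs: AB = 25·30·7 = 5250; BC = 30·7·30 = 6300; CD = 7·30·16 = 3360; DE = 30·16·27 = 12960; EF = 16·27·30 = 12960.
Length 3: A..C: k=1: 0+6300+25·30·30=28800; k=2: 5250+0+25·7·30=10500 → min 10500 | B..D: k=2: 0+3360+30·7·16=6720; k=3: 6300+0+30·30·16=20700 → min 6720 | C..E: k=3: 0+12960+7·30·27=18630; k=4: 3360+0+7·16·27=6384 → min 6384 | D..F: k=4: 0+12960+30·16·30=27360; k=5: 12960+0+30·27·30=37260 → min 27360.
Length 4: A..D: k=1: 0+6720+25·30·16=18720; k=2: 5250+3360+25·7·16=11410; k=3: 10500+0+25·30·16=22500 → min 11410 | B..E: k=2: 0+6384+30·7·27=12054; k=3: 6300+12960+30·30·27=43560; k=4: 6720+0+30·16·27=19680 → min 12054 | C..F: k=3: 0+27360+7·30·30=33660; k=4: 3360+12960+7·16·30=19680; k=5: 6384+0+7·27·30=12054 → min 12054.
Length 5: A..E: k=1: 0+12054+25·30·27=32304; k=2: 5250+6384+25·7·27=16359; k=3: 10500+12960+25·30·27=43710; k=4: 11410+0+25·16·27=22210 → min 16359 | B..F: k=2: 0+12054+30·7·30=18354; k=3: 6300+27360+30·30·30=60660; k=4: 6720+12960+30·16·30=34080; k=5: 12054+0+30·27·30=36354 → min 18354.
Length 6: A..F: k=1: 0+18354+25·30·30=40854; k=2: 5250+12054+25·7·30=22554; k=3: 10500+27360+25·30·30=60360; k=4: 11410+12960+25·16·30=36370; k=5: 16359+0+25·27·30=36609 → min 22554.
Optimal order: ((A B) (((C D) E) F)) with cost 22554.

22554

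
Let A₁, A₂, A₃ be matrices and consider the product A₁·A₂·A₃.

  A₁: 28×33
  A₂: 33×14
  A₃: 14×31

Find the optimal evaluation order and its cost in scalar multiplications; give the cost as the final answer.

(A₁·(A₂·A₃)): cost 42966.
((A₁·A₂)·A₃): cost 25088.
Optimal: ((A₁·A₂)·A₃) with cost 25088.

25088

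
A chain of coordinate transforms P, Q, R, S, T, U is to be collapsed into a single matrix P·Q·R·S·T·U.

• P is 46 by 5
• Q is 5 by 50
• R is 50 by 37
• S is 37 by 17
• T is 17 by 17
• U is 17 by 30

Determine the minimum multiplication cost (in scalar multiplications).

Adjacent pairs: PQ = 46·5·50 = 11500; QR = 5·50·37 = 9250; RS = 50·37·17 = 31450; ST = 37·17·17 = 10693; TU = 17·17·30 = 8670.
Length 3: P..R: k=1: 0+9250+46·5·37=17760; k=2: 11500+0+46·50·37=96600 → min 17760 | Q..S: k=2: 0+31450+5·50·17=35700; k=3: 9250+0+5·37·17=12395 → min 12395 | R..T: k=3: 0+10693+50·37·17=42143; k=4: 31450+0+50·17·17=45900 → min 42143 | S..U: k=4: 0+8670+37·17·30=27540; k=5: 10693+0+37·17·30=29563 → min 27540.
Length 4: P..S: k=1: 0+12395+46·5·17=16305; k=2: 11500+31450+46·50·17=82050; k=3: 17760+0+46·37·17=46694 → min 16305 | Q..T: k=2: 0+42143+5·50·17=46393; k=3: 9250+10693+5·37·17=23088; k=4: 12395+0+5·17·17=13840 → min 13840 | R..U: k=3: 0+27540+50·37·30=83040; k=4: 31450+8670+50·17·30=65620; k=5: 42143+0+50·17·30=67643 → min 65620.
Length 5: P..T: k=1: 0+13840+46·5·17=17750; k=2: 11500+42143+46·50·17=92743; k=3: 17760+10693+46·37·17=57387; k=4: 16305+0+46·17·17=29599 → min 17750 | Q..U: k=2: 0+65620+5·50·30=73120; k=3: 9250+27540+5·37·30=42340; k=4: 12395+8670+5·17·30=23615; k=5: 13840+0+5·17·30=16390 → min 16390.
Length 6: P..U: k=1: 0+16390+46·5·30=23290; k=2: 11500+65620+46·50·30=146120; k=3: 17760+27540+46·37·30=96360; k=4: 16305+8670+46·17·30=48435; k=5: 17750+0+46·17·30=41210 → min 23290.
Optimal order: (P·((((Q·R)·S)·T)·U)) with cost 23290.

23290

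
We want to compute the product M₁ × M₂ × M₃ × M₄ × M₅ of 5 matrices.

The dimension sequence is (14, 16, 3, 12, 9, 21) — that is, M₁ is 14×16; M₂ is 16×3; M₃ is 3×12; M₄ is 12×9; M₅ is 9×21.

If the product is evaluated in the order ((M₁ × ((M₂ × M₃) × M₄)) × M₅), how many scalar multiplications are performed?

6966

(M₂ × M₃): 16×3 by 3×12 → 16×12, cost 16·3·12 = 576
((M₂ × M₃) × M₄): 16×12 by 12×9 → 16×9, cost 16·12·9 = 1728; cumulative 2304
(M₁ × ((M₂ × M₃) × M₄)): 14×16 by 16×9 → 14×9, cost 14·16·9 = 2016; cumulative 4320
((M₁ × ((M₂ × M₃) × M₄)) × M₅): 14×9 by 9×21 → 14×21, cost 14·9·21 = 2646; cumulative 6966
Total: 6966 scalar multiplications.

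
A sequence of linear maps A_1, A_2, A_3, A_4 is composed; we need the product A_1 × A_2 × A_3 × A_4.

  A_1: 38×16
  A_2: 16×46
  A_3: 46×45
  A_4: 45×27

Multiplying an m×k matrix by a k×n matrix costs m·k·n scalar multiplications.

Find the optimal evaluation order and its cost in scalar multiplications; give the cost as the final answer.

Adjacent pairs: A_1A_2 = 38·16·46 = 27968; A_2A_3 = 16·46·45 = 33120; A_3A_4 = 46·45·27 = 55890.
Length 3: A_1..A_3: k=1: 0+33120+38·16·45=60480; k=2: 27968+0+38·46·45=106628 → min 60480 | A_2..A_4: k=2: 0+55890+16·46·27=75762; k=3: 33120+0+16·45·27=52560 → min 52560.
Length 4: A_1..A_4: k=1: 0+52560+38·16·27=68976; k=2: 27968+55890+38·46·27=131054; k=3: 60480+0+38·45·27=106650 → min 68976.
Optimal parenthesization: (A_1 × ((A_2 × A_3) × A_4)) with cost 68976.

68976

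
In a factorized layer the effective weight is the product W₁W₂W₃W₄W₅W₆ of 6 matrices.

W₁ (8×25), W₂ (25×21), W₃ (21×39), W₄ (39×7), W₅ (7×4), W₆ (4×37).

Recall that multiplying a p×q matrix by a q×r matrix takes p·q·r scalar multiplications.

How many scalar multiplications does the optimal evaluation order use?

8452

Adjacent pairs: W₁W₂ = 8·25·21 = 4200; W₂W₃ = 25·21·39 = 20475; W₃W₄ = 21·39·7 = 5733; W₄W₅ = 39·7·4 = 1092; W₅W₆ = 7·4·37 = 1036.
Length 3: W₁..W₃: k=1: 0+20475+8·25·39=28275; k=2: 4200+0+8·21·39=10752 → min 10752 | W₂..W₄: k=2: 0+5733+25·21·7=9408; k=3: 20475+0+25·39·7=27300 → min 9408 | W₃..W₅: k=3: 0+1092+21·39·4=4368; k=4: 5733+0+21·7·4=6321 → min 4368 | W₄..W₆: k=4: 0+1036+39·7·37=11137; k=5: 1092+0+39·4·37=6864 → min 6864.
Length 4: W₁..W₄: k=1: 0+9408+8·25·7=10808; k=2: 4200+5733+8·21·7=11109; k=3: 10752+0+8·39·7=12936 → min 10808 | W₂..W₅: k=2: 0+4368+25·21·4=6468; k=3: 20475+1092+25·39·4=25467; k=4: 9408+0+25·7·4=10108 → min 6468 | W₃..W₆: k=3: 0+6864+21·39·37=37167; k=4: 5733+1036+21·7·37=12208; k=5: 4368+0+21·4·37=7476 → min 7476.
Length 5: W₁..W₅: k=1: 0+6468+8·25·4=7268; k=2: 4200+4368+8·21·4=9240; k=3: 10752+1092+8·39·4=13092; k=4: 10808+0+8·7·4=11032 → min 7268 | W₂..W₆: k=2: 0+7476+25·21·37=26901; k=3: 20475+6864+25·39·37=63414; k=4: 9408+1036+25·7·37=16919; k=5: 6468+0+25·4·37=10168 → min 10168.
Length 6: W₁..W₆: k=1: 0+10168+8·25·37=17568; k=2: 4200+7476+8·21·37=17892; k=3: 10752+6864+8·39·37=29160; k=4: 10808+1036+8·7·37=13916; k=5: 7268+0+8·4·37=8452 → min 8452.
Optimal order: ((W₁(W₂(W₃(W₄W₅))))W₆) with cost 8452.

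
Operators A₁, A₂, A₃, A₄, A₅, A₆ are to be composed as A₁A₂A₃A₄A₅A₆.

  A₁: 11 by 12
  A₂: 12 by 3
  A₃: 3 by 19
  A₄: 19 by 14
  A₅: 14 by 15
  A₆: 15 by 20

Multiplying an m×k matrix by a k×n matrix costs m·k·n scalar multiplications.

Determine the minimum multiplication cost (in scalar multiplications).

Adjacent pairs: A₁A₂ = 11·12·3 = 396; A₂A₃ = 12·3·19 = 684; A₃A₄ = 3·19·14 = 798; A₄A₅ = 19·14·15 = 3990; A₅A₆ = 14·15·20 = 4200.
Length 3: A₁..A₃: k=1: 0+684+11·12·19=3192; k=2: 396+0+11·3·19=1023 → min 1023 | A₂..A₄: k=2: 0+798+12·3·14=1302; k=3: 684+0+12·19·14=3876 → min 1302 | A₃..A₅: k=3: 0+3990+3·19·15=4845; k=4: 798+0+3·14·15=1428 → min 1428 | A₄..A₆: k=4: 0+4200+19·14·20=9520; k=5: 3990+0+19·15·20=9690 → min 9520.
Length 4: A₁..A₄: k=1: 0+1302+11·12·14=3150; k=2: 396+798+11·3·14=1656; k=3: 1023+0+11·19·14=3949 → min 1656 | A₂..A₅: k=2: 0+1428+12·3·15=1968; k=3: 684+3990+12·19·15=8094; k=4: 1302+0+12·14·15=3822 → min 1968 | A₃..A₆: k=3: 0+9520+3·19·20=10660; k=4: 798+4200+3·14·20=5838; k=5: 1428+0+3·15·20=2328 → min 2328.
Length 5: A₁..A₅: k=1: 0+1968+11·12·15=3948; k=2: 396+1428+11·3·15=2319; k=3: 1023+3990+11·19·15=8148; k=4: 1656+0+11·14·15=3966 → min 2319 | A₂..A₆: k=2: 0+2328+12·3·20=3048; k=3: 684+9520+12·19·20=14764; k=4: 1302+4200+12·14·20=8862; k=5: 1968+0+12·15·20=5568 → min 3048.
Length 6: A₁..A₆: k=1: 0+3048+11·12·20=5688; k=2: 396+2328+11·3·20=3384; k=3: 1023+9520+11·19·20=14723; k=4: 1656+4200+11·14·20=8936; k=5: 2319+0+11·15·20=5619 → min 3384.
Optimal order: ((A₁A₂)(((A₃A₄)A₅)A₆)) with cost 3384.

3384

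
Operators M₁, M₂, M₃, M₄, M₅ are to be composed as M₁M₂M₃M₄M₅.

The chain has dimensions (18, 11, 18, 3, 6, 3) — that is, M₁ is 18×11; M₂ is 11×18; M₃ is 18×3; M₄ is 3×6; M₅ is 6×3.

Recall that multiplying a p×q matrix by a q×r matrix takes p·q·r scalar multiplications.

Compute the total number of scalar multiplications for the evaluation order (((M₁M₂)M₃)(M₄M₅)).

(M₁M₂): 18×11 by 11×18 → 18×18, cost 18·11·18 = 3564
((M₁M₂)M₃): 18×18 by 18×3 → 18×3, cost 18·18·3 = 972; cumulative 4536
(M₄M₅): 3×6 by 6×3 → 3×3, cost 3·6·3 = 54
(((M₁M₂)M₃)(M₄M₅)): 18×3 by 3×3 → 18×3, cost 18·3·3 = 162; cumulative 4752
Total: 4752 scalar multiplications.

4752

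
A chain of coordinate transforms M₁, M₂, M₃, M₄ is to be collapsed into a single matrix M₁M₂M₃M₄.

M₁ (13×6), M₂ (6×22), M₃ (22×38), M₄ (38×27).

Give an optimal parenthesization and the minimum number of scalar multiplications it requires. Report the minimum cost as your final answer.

13278

Adjacent pairs: M₁M₂ = 13·6·22 = 1716; M₂M₃ = 6·22·38 = 5016; M₃M₄ = 22·38·27 = 22572.
Length 3: M₁..M₃: k=1: 0+5016+13·6·38=7980; k=2: 1716+0+13·22·38=12584 → min 7980 | M₂..M₄: k=2: 0+22572+6·22·27=26136; k=3: 5016+0+6·38·27=11172 → min 11172.
Length 4: M₁..M₄: k=1: 0+11172+13·6·27=13278; k=2: 1716+22572+13·22·27=32010; k=3: 7980+0+13·38·27=21318 → min 13278.
Optimal parenthesization: (M₁((M₂M₃)M₄)) with cost 13278.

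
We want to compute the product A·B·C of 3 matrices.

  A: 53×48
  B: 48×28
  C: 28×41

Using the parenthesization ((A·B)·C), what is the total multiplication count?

132076

(A·B): 53×48 by 48×28 → 53×28, cost 53·48·28 = 71232
((A·B)·C): 53×28 by 28×41 → 53×41, cost 53·28·41 = 60844; cumulative 132076
Total: 132076 scalar multiplications.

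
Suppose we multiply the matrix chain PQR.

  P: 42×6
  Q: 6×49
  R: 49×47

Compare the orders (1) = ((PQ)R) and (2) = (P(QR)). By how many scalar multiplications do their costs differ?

Order (1) = ((PQ)R): (PQ): 42×6 by 6×49 → 42×49, cost 42·6·49 = 12348; ((PQ)R): 42×49 by 49×47 → 42×47, cost 42·49·47 = 96726; cumulative 109074. Total 109074.
Order (2) = (P(QR)): (QR): 6×49 by 49×47 → 6×47, cost 6·49·47 = 13818; (P(QR)): 42×6 by 6×47 → 42×47, cost 42·6·47 = 11844; cumulative 25662. Total 25662.
Difference: |109074 − 25662| = 83412.

83412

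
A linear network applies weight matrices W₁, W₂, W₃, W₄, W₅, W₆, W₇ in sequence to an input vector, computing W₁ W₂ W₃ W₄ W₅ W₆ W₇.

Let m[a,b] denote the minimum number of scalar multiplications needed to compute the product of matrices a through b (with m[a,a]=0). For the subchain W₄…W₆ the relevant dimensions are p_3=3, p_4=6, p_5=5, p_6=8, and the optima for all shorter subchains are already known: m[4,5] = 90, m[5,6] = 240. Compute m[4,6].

210

m[4,6] = min over k∈[4,5] of m[4,k]+m[k+1,6]+p_{3}·p_k·p_{6}.
k=4: 0 + 240 + 3·6·8 = 384; k=5: 90 + 0 + 3·5·8 = 210.
Minimum: 210 at k=5.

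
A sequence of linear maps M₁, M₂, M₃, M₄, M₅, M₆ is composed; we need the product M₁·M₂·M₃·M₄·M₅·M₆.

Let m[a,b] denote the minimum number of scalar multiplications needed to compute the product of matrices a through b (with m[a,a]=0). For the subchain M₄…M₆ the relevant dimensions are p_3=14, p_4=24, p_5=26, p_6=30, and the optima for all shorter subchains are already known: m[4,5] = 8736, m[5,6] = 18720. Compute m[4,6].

m[4,6] = min over k∈[4,5] of m[4,k]+m[k+1,6]+p_{3}·p_k·p_{6}.
k=4: 0 + 18720 + 14·24·30 = 28800; k=5: 8736 + 0 + 14·26·30 = 19656.
Minimum: 19656 at k=5.

19656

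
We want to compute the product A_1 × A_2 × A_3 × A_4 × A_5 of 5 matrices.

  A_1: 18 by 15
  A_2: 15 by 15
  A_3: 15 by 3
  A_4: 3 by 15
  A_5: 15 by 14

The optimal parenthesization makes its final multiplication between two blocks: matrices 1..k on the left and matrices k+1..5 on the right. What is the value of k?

Adjacent pairs: A_1A_2 = 18·15·15 = 4050; A_2A_3 = 15·15·3 = 675; A_3A_4 = 15·3·15 = 675; A_4A_5 = 3·15·14 = 630.
Length 3: A_1..A_3: k=1: 0+675+18·15·3=1485; k=2: 4050+0+18·15·3=4860 → min 1485 | A_2..A_4: k=2: 0+675+15·15·15=4050; k=3: 675+0+15·3·15=1350 → min 1350 | A_3..A_5: k=3: 0+630+15·3·14=1260; k=4: 675+0+15·15·14=3825 → min 1260.
Length 4: A_1..A_4: k=1: 0+1350+18·15·15=5400; k=2: 4050+675+18·15·15=8775; k=3: 1485+0+18·3·15=2295 → min 2295 | A_2..A_5: k=2: 0+1260+15·15·14=4410; k=3: 675+630+15·3·14=1935; k=4: 1350+0+15·15·14=4500 → min 1935.
Top-level splits: k=1: (A_1..A_1)·(A_2..A_5) → 0+1935+18·15·14 = 5715; k=2: (A_1..A_2)·(A_3..A_5) → 4050+1260+18·15·14 = 9090; k=3: (A_1..A_3)·(A_4..A_5) → 1485+630+18·3·14 = 2871; k=4: (A_1..A_4)·(A_5..A_5) → 2295+0+18·15·14 = 6075.
Best split is after A_3, i.e. k = 3.

3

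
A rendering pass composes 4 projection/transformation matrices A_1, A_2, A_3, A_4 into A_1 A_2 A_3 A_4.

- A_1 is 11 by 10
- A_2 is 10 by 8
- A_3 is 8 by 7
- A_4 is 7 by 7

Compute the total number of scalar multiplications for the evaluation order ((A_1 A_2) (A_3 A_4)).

1888

(A_1 A_2): 11×10 by 10×8 → 11×8, cost 11·10·8 = 880
(A_3 A_4): 8×7 by 7×7 → 8×7, cost 8·7·7 = 392
((A_1 A_2) (A_3 A_4)): 11×8 by 8×7 → 11×7, cost 11·8·7 = 616; cumulative 1888
Total: 1888 scalar multiplications.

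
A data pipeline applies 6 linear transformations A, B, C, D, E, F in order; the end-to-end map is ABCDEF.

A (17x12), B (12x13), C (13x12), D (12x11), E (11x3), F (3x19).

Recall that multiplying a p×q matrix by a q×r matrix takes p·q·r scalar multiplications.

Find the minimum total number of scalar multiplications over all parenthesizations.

Adjacent pairs: AB = 17·12·13 = 2652; BC = 12·13·12 = 1872; CD = 13·12·11 = 1716; DE = 12·11·3 = 396; EF = 11·3·19 = 627.
Length 3: A..C: k=1: 0+1872+17·12·12=4320; k=2: 2652+0+17·13·12=5304 → min 4320 | B..D: k=2: 0+1716+12·13·11=3432; k=3: 1872+0+12·12·11=3456 → min 3432 | C..E: k=3: 0+396+13·12·3=864; k=4: 1716+0+13·11·3=2145 → min 864 | D..F: k=4: 0+627+12·11·19=3135; k=5: 396+0+12·3·19=1080 → min 1080.
Length 4: A..D: k=1: 0+3432+17·12·11=5676; k=2: 2652+1716+17·13·11=6799; k=3: 4320+0+17·12·11=6564 → min 5676 | B..E: k=2: 0+864+12·13·3=1332; k=3: 1872+396+12·12·3=2700; k=4: 3432+0+12·11·3=3828 → min 1332 | C..F: k=3: 0+1080+13·12·19=4044; k=4: 1716+627+13·11·19=5060; k=5: 864+0+13·3·19=1605 → min 1605.
Length 5: A..E: k=1: 0+1332+17·12·3=1944; k=2: 2652+864+17·13·3=4179; k=3: 4320+396+17·12·3=5328; k=4: 5676+0+17·11·3=6237 → min 1944 | B..F: k=2: 0+1605+12·13·19=4569; k=3: 1872+1080+12·12·19=5688; k=4: 3432+627+12·11·19=6567; k=5: 1332+0+12·3·19=2016 → min 2016.
Length 6: A..F: k=1: 0+2016+17·12·19=5892; k=2: 2652+1605+17·13·19=8456; k=3: 4320+1080+17·12·19=9276; k=4: 5676+627+17·11·19=9856; k=5: 1944+0+17·3·19=2913 → min 2913.
Optimal order: ((A(B(C(DE))))F) with cost 2913.

2913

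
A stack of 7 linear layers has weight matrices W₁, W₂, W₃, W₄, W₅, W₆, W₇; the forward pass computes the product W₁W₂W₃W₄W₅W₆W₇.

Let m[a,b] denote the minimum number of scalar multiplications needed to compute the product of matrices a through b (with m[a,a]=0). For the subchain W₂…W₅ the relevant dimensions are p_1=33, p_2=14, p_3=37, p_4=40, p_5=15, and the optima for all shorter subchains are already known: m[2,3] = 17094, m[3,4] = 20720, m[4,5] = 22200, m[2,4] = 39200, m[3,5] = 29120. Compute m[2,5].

36050

m[2,5] = min over k∈[2,4] of m[2,k]+m[k+1,5]+p_{1}·p_k·p_{5}.
k=2: 0 + 29120 + 33·14·15 = 36050; k=3: 17094 + 22200 + 33·37·15 = 57609; k=4: 39200 + 0 + 33·40·15 = 59000.
Minimum: 36050 at k=2.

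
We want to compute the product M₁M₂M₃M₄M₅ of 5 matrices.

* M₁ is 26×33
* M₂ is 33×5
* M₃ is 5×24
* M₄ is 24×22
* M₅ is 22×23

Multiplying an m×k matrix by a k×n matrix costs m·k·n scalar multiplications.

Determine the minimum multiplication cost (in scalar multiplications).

12450

Adjacent pairs: M₁M₂ = 26·33·5 = 4290; M₂M₃ = 33·5·24 = 3960; M₃M₄ = 5·24·22 = 2640; M₄M₅ = 24·22·23 = 12144.
Length 3: M₁..M₃: k=1: 0+3960+26·33·24=24552; k=2: 4290+0+26·5·24=7410 → min 7410 | M₂..M₄: k=2: 0+2640+33·5·22=6270; k=3: 3960+0+33·24·22=21384 → min 6270 | M₃..M₅: k=3: 0+12144+5·24·23=14904; k=4: 2640+0+5·22·23=5170 → min 5170.
Length 4: M₁..M₄: k=1: 0+6270+26·33·22=25146; k=2: 4290+2640+26·5·22=9790; k=3: 7410+0+26·24·22=21138 → min 9790 | M₂..M₅: k=2: 0+5170+33·5·23=8965; k=3: 3960+12144+33·24·23=34320; k=4: 6270+0+33·22·23=22968 → min 8965.
Length 5: M₁..M₅: k=1: 0+8965+26·33·23=28699; k=2: 4290+5170+26·5·23=12450; k=3: 7410+12144+26·24·23=33906; k=4: 9790+0+26·22·23=22946 → min 12450.
Optimal order: ((M₁M₂)((M₃M₄)M₅)) with cost 12450.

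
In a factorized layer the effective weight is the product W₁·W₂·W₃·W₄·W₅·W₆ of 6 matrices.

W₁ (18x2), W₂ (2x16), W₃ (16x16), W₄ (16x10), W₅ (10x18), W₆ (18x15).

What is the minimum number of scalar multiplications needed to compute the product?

2272

Adjacent pairs: W₁W₂ = 18·2·16 = 576; W₂W₃ = 2·16·16 = 512; W₃W₄ = 16·16·10 = 2560; W₄W₅ = 16·10·18 = 2880; W₅W₆ = 10·18·15 = 2700.
Length 3: W₁..W₃: k=1: 0+512+18·2·16=1088; k=2: 576+0+18·16·16=5184 → min 1088 | W₂..W₄: k=2: 0+2560+2·16·10=2880; k=3: 512+0+2·16·10=832 → min 832 | W₃..W₅: k=3: 0+2880+16·16·18=7488; k=4: 2560+0+16·10·18=5440 → min 5440 | W₄..W₆: k=4: 0+2700+16·10·15=5100; k=5: 2880+0+16·18·15=7200 → min 5100.
Length 4: W₁..W₄: k=1: 0+832+18·2·10=1192; k=2: 576+2560+18·16·10=6016; k=3: 1088+0+18·16·10=3968 → min 1192 | W₂..W₅: k=2: 0+5440+2·16·18=6016; k=3: 512+2880+2·16·18=3968; k=4: 832+0+2·10·18=1192 → min 1192 | W₃..W₆: k=3: 0+5100+16·16·15=8940; k=4: 2560+2700+16·10·15=7660; k=5: 5440+0+16·18·15=9760 → min 7660.
Length 5: W₁..W₅: k=1: 0+1192+18·2·18=1840; k=2: 576+5440+18·16·18=11200; k=3: 1088+2880+18·16·18=9152; k=4: 1192+0+18·10·18=4432 → min 1840 | W₂..W₆: k=2: 0+7660+2·16·15=8140; k=3: 512+5100+2·16·15=6092; k=4: 832+2700+2·10·15=3832; k=5: 1192+0+2·18·15=1732 → min 1732.
Length 6: W₁..W₆: k=1: 0+1732+18·2·15=2272; k=2: 576+7660+18·16·15=12556; k=3: 1088+5100+18·16·15=10508; k=4: 1192+2700+18·10·15=6592; k=5: 1840+0+18·18·15=6700 → min 2272.
Optimal order: (W₁·((((W₂·W₃)·W₄)·W₅)·W₆)) with cost 2272.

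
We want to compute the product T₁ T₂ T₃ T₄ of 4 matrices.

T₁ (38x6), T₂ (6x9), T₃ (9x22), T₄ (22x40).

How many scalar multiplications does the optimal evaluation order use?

Adjacent pairs: T₁T₂ = 38·6·9 = 2052; T₂T₃ = 6·9·22 = 1188; T₃T₄ = 9·22·40 = 7920.
Length 3: T₁..T₃: k=1: 0+1188+38·6·22=6204; k=2: 2052+0+38·9·22=9576 → min 6204 | T₂..T₄: k=2: 0+7920+6·9·40=10080; k=3: 1188+0+6·22·40=6468 → min 6468.
Length 4: T₁..T₄: k=1: 0+6468+38·6·40=15588; k=2: 2052+7920+38·9·40=23652; k=3: 6204+0+38·22·40=39644 → min 15588.
Optimal order: (T₁ ((T₂ T₃) T₄)) with cost 15588.

15588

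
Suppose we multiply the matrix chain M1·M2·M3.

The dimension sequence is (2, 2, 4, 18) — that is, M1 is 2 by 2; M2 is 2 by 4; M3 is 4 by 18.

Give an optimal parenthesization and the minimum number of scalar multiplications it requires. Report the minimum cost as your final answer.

(M1·(M2·M3)): cost 216.
((M1·M2)·M3): cost 160.
Optimal: ((M1·M2)·M3) with cost 160.

160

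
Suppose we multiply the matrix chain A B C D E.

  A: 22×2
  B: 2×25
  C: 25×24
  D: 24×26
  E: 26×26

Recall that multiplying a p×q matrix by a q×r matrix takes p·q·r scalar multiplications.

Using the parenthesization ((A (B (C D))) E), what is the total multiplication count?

(C D): 25×24 by 24×26 → 25×26, cost 25·24·26 = 15600
(B (C D)): 2×25 by 25×26 → 2×26, cost 2·25·26 = 1300; cumulative 16900
(A (B (C D))): 22×2 by 2×26 → 22×26, cost 22·2·26 = 1144; cumulative 18044
((A (B (C D))) E): 22×26 by 26×26 → 22×26, cost 22·26·26 = 14872; cumulative 32916
Total: 32916 scalar multiplications.

32916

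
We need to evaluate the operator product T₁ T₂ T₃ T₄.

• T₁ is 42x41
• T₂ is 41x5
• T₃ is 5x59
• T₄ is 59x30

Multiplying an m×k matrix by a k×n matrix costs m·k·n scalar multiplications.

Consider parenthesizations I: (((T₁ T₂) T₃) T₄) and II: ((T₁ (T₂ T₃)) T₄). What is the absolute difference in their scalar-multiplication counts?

92693

Order I = (((T₁ T₂) T₃) T₄): (T₁ T₂): 42×41 by 41×5 → 42×5, cost 42·41·5 = 8610; ((T₁ T₂) T₃): 42×5 by 5×59 → 42×59, cost 42·5·59 = 12390; cumulative 21000; (((T₁ T₂) T₃) T₄): 42×59 by 59×30 → 42×30, cost 42·59·30 = 74340; cumulative 95340. Total 95340.
Order II = ((T₁ (T₂ T₃)) T₄): (T₂ T₃): 41×5 by 5×59 → 41×59, cost 41·5·59 = 12095; (T₁ (T₂ T₃)): 42×41 by 41×59 → 42×59, cost 42·41·59 = 101598; cumulative 113693; ((T₁ (T₂ T₃)) T₄): 42×59 by 59×30 → 42×30, cost 42·59·30 = 74340; cumulative 188033. Total 188033.
Difference: |95340 − 188033| = 92693.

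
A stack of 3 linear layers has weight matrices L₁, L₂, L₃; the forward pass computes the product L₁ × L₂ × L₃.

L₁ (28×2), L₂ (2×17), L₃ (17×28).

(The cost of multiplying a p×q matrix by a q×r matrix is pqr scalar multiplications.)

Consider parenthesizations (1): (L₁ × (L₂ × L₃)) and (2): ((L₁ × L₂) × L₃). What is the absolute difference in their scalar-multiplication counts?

11760

Order (1) = (L₁ × (L₂ × L₃)): (L₂ × L₃): 2×17 by 17×28 → 2×28, cost 2·17·28 = 952; (L₁ × (L₂ × L₃)): 28×2 by 2×28 → 28×28, cost 28·2·28 = 1568; cumulative 2520. Total 2520.
Order (2) = ((L₁ × L₂) × L₃): (L₁ × L₂): 28×2 by 2×17 → 28×17, cost 28·2·17 = 952; ((L₁ × L₂) × L₃): 28×17 by 17×28 → 28×28, cost 28·17·28 = 13328; cumulative 14280. Total 14280.
Difference: |2520 − 14280| = 11760.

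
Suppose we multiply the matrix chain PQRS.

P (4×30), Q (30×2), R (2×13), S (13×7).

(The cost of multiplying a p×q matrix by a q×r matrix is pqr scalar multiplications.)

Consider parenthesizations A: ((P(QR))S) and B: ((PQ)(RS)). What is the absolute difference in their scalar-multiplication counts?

Order A = ((P(QR))S): (QR): 30×2 by 2×13 → 30×13, cost 30·2·13 = 780; (P(QR)): 4×30 by 30×13 → 4×13, cost 4·30·13 = 1560; cumulative 2340; ((P(QR))S): 4×13 by 13×7 → 4×7, cost 4·13·7 = 364; cumulative 2704. Total 2704.
Order B = ((PQ)(RS)): (PQ): 4×30 by 30×2 → 4×2, cost 4·30·2 = 240; (RS): 2×13 by 13×7 → 2×7, cost 2·13·7 = 182; ((PQ)(RS)): 4×2 by 2×7 → 4×7, cost 4·2·7 = 56; cumulative 478. Total 478.
Difference: |2704 − 478| = 2226.

2226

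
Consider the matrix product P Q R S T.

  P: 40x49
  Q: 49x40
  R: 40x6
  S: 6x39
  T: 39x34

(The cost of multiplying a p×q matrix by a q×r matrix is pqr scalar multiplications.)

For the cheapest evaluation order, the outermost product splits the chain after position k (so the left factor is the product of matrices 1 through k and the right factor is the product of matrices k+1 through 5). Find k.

3

Adjacent pairs: PQ = 40·49·40 = 78400; QR = 49·40·6 = 11760; RS = 40·6·39 = 9360; ST = 6·39·34 = 7956.
Length 3: P..R: k=1: 0+11760+40·49·6=23520; k=2: 78400+0+40·40·6=88000 → min 23520 | Q..S: k=2: 0+9360+49·40·39=85800; k=3: 11760+0+49·6·39=23226 → min 23226 | R..T: k=3: 0+7956+40·6·34=16116; k=4: 9360+0+40·39·34=62400 → min 16116.
Length 4: P..S: k=1: 0+23226+40·49·39=99666; k=2: 78400+9360+40·40·39=150160; k=3: 23520+0+40·6·39=32880 → min 32880 | Q..T: k=2: 0+16116+49·40·34=82756; k=3: 11760+7956+49·6·34=29712; k=4: 23226+0+49·39·34=88200 → min 29712.
Top-level splits: k=1: (P..P)·(Q..T) → 0+29712+40·49·34 = 96352; k=2: (P..Q)·(R..T) → 78400+16116+40·40·34 = 148916; k=3: (P..R)·(S..T) → 23520+7956+40·6·34 = 39636; k=4: (P..S)·(T..T) → 32880+0+40·39·34 = 85920.
Best split is after R, i.e. k = 3.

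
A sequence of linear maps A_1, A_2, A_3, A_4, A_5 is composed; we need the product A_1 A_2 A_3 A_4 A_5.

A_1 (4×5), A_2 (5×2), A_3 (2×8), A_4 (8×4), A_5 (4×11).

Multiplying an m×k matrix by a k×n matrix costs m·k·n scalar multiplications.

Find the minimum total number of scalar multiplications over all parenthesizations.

Adjacent pairs: A_1A_2 = 4·5·2 = 40; A_2A_3 = 5·2·8 = 80; A_3A_4 = 2·8·4 = 64; A_4A_5 = 8·4·11 = 352.
Length 3: A_1..A_3: k=1: 0+80+4·5·8=240; k=2: 40+0+4·2·8=104 → min 104 | A_2..A_4: k=2: 0+64+5·2·4=104; k=3: 80+0+5·8·4=240 → min 104 | A_3..A_5: k=3: 0+352+2·8·11=528; k=4: 64+0+2·4·11=152 → min 152.
Length 4: A_1..A_4: k=1: 0+104+4·5·4=184; k=2: 40+64+4·2·4=136; k=3: 104+0+4·8·4=232 → min 136 | A_2..A_5: k=2: 0+152+5·2·11=262; k=3: 80+352+5·8·11=872; k=4: 104+0+5·4·11=324 → min 262.
Length 5: A_1..A_5: k=1: 0+262+4·5·11=482; k=2: 40+152+4·2·11=280; k=3: 104+352+4·8·11=808; k=4: 136+0+4·4·11=312 → min 280.
Optimal order: ((A_1 A_2) ((A_3 A_4) A_5)) with cost 280.

280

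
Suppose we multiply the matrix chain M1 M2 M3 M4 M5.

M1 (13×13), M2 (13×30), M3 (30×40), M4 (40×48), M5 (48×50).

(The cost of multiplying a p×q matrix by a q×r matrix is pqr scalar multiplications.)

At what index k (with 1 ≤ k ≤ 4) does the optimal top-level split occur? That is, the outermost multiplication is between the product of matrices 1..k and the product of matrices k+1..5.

4

Adjacent pairs: M1M2 = 13·13·30 = 5070; M2M3 = 13·30·40 = 15600; M3M4 = 30·40·48 = 57600; M4M5 = 40·48·50 = 96000.
Length 3: M1..M3: k=1: 0+15600+13·13·40=22360; k=2: 5070+0+13·30·40=20670 → min 20670 | M2..M4: k=2: 0+57600+13·30·48=76320; k=3: 15600+0+13·40·48=40560 → min 40560 | M3..M5: k=3: 0+96000+30·40·50=156000; k=4: 57600+0+30·48·50=129600 → min 129600.
Length 4: M1..M4: k=1: 0+40560+13·13·48=48672; k=2: 5070+57600+13·30·48=81390; k=3: 20670+0+13·40·48=45630 → min 45630 | M2..M5: k=2: 0+129600+13·30·50=149100; k=3: 15600+96000+13·40·50=137600; k=4: 40560+0+13·48·50=71760 → min 71760.
Top-level splits: k=1: (M1..M1)·(M2..M5) → 0+71760+13·13·50 = 80210; k=2: (M1..M2)·(M3..M5) → 5070+129600+13·30·50 = 154170; k=3: (M1..M3)·(M4..M5) → 20670+96000+13·40·50 = 142670; k=4: (M1..M4)·(M5..M5) → 45630+0+13·48·50 = 76830.
Best split is after M4, i.e. k = 4.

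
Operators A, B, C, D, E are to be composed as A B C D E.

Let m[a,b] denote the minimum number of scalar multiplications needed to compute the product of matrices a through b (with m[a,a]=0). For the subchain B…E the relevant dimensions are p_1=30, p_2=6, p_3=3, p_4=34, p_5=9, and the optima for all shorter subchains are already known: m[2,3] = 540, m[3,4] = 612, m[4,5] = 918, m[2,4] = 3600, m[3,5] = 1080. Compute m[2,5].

2268

m[2,5] = min over k∈[2,4] of m[2,k]+m[k+1,5]+p_{1}·p_k·p_{5}.
k=2: 0 + 1080 + 30·6·9 = 2700; k=3: 540 + 918 + 30·3·9 = 2268; k=4: 3600 + 0 + 30·34·9 = 12780.
Minimum: 2268 at k=3.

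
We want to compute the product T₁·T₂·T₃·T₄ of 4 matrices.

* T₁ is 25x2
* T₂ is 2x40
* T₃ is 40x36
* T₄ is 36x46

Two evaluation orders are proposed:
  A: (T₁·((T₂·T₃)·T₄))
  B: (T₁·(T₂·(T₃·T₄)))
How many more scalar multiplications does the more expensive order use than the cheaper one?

63728

Order A = (T₁·((T₂·T₃)·T₄)): (T₂·T₃): 2×40 by 40×36 → 2×36, cost 2·40·36 = 2880; ((T₂·T₃)·T₄): 2×36 by 36×46 → 2×46, cost 2·36·46 = 3312; cumulative 6192; (T₁·((T₂·T₃)·T₄)): 25×2 by 2×46 → 25×46, cost 25·2·46 = 2300; cumulative 8492. Total 8492.
Order B = (T₁·(T₂·(T₃·T₄))): (T₃·T₄): 40×36 by 36×46 → 40×46, cost 40·36·46 = 66240; (T₂·(T₃·T₄)): 2×40 by 40×46 → 2×46, cost 2·40·46 = 3680; cumulative 69920; (T₁·(T₂·(T₃·T₄))): 25×2 by 2×46 → 25×46, cost 25·2·46 = 2300; cumulative 72220. Total 72220.
Difference: |8492 − 72220| = 63728.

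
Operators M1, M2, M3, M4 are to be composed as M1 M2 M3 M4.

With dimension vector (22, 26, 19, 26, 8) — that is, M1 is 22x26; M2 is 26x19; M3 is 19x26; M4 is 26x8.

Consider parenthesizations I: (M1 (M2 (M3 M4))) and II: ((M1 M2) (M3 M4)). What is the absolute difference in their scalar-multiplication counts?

Order I = (M1 (M2 (M3 M4))): (M3 M4): 19×26 by 26×8 → 19×8, cost 19·26·8 = 3952; (M2 (M3 M4)): 26×19 by 19×8 → 26×8, cost 26·19·8 = 3952; cumulative 7904; (M1 (M2 (M3 M4))): 22×26 by 26×8 → 22×8, cost 22·26·8 = 4576; cumulative 12480. Total 12480.
Order II = ((M1 M2) (M3 M4)): (M1 M2): 22×26 by 26×19 → 22×19, cost 22·26·19 = 10868; (M3 M4): 19×26 by 26×8 → 19×8, cost 19·26·8 = 3952; ((M1 M2) (M3 M4)): 22×19 by 19×8 → 22×8, cost 22·19·8 = 3344; cumulative 18164. Total 18164.
Difference: |12480 − 18164| = 5684.

5684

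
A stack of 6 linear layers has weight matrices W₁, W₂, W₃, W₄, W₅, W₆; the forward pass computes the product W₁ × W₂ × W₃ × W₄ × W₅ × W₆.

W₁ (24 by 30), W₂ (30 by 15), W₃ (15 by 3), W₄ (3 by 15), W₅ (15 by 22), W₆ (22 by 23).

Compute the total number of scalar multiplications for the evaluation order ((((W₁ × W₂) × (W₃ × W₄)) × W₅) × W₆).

36939

(W₁ × W₂): 24×30 by 30×15 → 24×15, cost 24·30·15 = 10800
(W₃ × W₄): 15×3 by 3×15 → 15×15, cost 15·3·15 = 675
((W₁ × W₂) × (W₃ × W₄)): 24×15 by 15×15 → 24×15, cost 24·15·15 = 5400; cumulative 16875
(((W₁ × W₂) × (W₃ × W₄)) × W₅): 24×15 by 15×22 → 24×22, cost 24·15·22 = 7920; cumulative 24795
((((W₁ × W₂) × (W₃ × W₄)) × W₅) × W₆): 24×22 by 22×23 → 24×23, cost 24·22·23 = 12144; cumulative 36939
Total: 36939 scalar multiplications.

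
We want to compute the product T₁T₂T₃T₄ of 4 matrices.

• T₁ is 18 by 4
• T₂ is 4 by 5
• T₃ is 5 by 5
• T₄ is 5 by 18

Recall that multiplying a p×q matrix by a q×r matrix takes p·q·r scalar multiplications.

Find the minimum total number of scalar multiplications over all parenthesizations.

1756

Adjacent pairs: T₁T₂ = 18·4·5 = 360; T₂T₃ = 4·5·5 = 100; T₃T₄ = 5·5·18 = 450.
Length 3: T₁..T₃: k=1: 0+100+18·4·5=460; k=2: 360+0+18·5·5=810 → min 460 | T₂..T₄: k=2: 0+450+4·5·18=810; k=3: 100+0+4·5·18=460 → min 460.
Length 4: T₁..T₄: k=1: 0+460+18·4·18=1756; k=2: 360+450+18·5·18=2430; k=3: 460+0+18·5·18=2080 → min 1756.
Optimal order: (T₁((T₂T₃)T₄)) with cost 1756.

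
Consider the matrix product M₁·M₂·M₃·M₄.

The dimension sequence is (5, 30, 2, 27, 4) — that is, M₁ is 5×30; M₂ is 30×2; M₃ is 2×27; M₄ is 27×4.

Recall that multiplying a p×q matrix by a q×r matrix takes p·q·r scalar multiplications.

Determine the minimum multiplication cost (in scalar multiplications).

Adjacent pairs: M₁M₂ = 5·30·2 = 300; M₂M₃ = 30·2·27 = 1620; M₃M₄ = 2·27·4 = 216.
Length 3: M₁..M₃: k=1: 0+1620+5·30·27=5670; k=2: 300+0+5·2·27=570 → min 570 | M₂..M₄: k=2: 0+216+30·2·4=456; k=3: 1620+0+30·27·4=4860 → min 456.
Length 4: M₁..M₄: k=1: 0+456+5·30·4=1056; k=2: 300+216+5·2·4=556; k=3: 570+0+5·27·4=1110 → min 556.
Optimal order: ((M₁·M₂)·(M₃·M₄)) with cost 556.

556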